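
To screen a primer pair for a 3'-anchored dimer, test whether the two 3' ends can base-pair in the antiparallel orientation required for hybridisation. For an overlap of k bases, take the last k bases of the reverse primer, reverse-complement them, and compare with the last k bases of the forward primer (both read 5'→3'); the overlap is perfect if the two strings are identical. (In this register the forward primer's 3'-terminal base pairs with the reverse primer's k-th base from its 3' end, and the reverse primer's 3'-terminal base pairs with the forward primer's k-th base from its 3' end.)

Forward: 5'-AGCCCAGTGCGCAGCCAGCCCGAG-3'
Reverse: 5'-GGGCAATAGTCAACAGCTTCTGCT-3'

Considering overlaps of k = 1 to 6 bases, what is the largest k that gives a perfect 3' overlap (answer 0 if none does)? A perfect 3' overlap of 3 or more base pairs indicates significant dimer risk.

Last 6 bases (5'→3') — forward …CCCGAG, reverse …TCTGCT.
Reverse complement of the reverse primer's last 6 bases: AGCAGA; its first k bases are the reverse complement of the reverse primer's last k bases, so a perfect k-base overlap needs the forward primer's last k bases to equal them.
Comparing (forward last k vs required): k=1: G vs A ✗; k=2: AG vs AG ✓; k=3: GAG vs AGC ✗; k=4: CGAG vs AGCA ✗; k=5: CCGAG vs AGCAG ✗; k=6: CCCGAG vs AGCAGA ✗.
Only k = 2 is perfect, so the longest perfect 3' overlap is 2.

Longest perfect overlap: 2 complementary base pairs; below the dimer-risk threshold (threshold 3).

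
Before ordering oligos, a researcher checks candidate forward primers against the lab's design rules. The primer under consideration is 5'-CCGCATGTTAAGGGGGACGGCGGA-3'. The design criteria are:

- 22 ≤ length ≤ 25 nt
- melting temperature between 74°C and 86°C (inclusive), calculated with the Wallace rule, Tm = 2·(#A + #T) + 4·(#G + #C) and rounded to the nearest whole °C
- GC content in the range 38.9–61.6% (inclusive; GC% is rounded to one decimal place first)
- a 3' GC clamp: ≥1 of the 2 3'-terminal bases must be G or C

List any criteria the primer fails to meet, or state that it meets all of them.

Fails: GC content.

Base counts: A=5, T=3, G=11, C=5 (length 24).
length: length 24 ✓
Tm: Tm = 2·8 + 4·16 = 80°C ✓
GC content: GC 16/24 = 66.7%, outside 38.9–61.6% ✗
GC clamp: 3' end GA has 1 G/C ✓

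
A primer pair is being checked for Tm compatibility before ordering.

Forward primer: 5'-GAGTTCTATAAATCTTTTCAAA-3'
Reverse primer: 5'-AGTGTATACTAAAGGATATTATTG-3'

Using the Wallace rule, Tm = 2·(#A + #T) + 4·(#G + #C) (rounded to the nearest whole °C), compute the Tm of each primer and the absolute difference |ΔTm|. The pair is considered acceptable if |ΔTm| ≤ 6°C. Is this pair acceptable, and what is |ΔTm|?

Forward: A=8 T=9 G=2 C=3 → Tm = 2·17 + 4·5 = 54°C.
Reverse: A=9 T=9 G=5 C=1 → Tm = 2·18 + 4·6 = 60°C.
|ΔTm| = |54 − 60| = 6°C, ≤ 6°C.

|ΔTm| = 6°C; the pair is acceptable.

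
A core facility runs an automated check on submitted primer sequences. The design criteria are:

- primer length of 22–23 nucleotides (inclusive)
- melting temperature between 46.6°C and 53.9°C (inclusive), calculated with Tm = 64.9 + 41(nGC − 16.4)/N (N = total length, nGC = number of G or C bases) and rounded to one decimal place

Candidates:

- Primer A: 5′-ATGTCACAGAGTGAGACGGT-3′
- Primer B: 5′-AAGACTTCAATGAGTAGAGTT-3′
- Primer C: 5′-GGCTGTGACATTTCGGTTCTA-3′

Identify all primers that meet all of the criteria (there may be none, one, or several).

None of the candidates satisfy all criteria.

Primer A (20 nt, A=6 T=4 G=7 C=3): length 20, outside 22–23 ✗; Tm = 64.9 + 41·(10 − 16.4)/20 = 51.8°C ✓ — fails.
Primer B (21 nt, A=8 T=6 G=5 C=2): length 21, outside 22–23 ✗; Tm = 64.9 + 41·(7 − 16.4)/21 = 46.5°C, outside 46.6–53.9°C ✗ — fails.
Primer C (21 nt, A=3 T=8 G=6 C=4): length 21, outside 22–23 ✗; Tm = 64.9 + 41·(10 − 16.4)/21 = 52.4°C ✓ — fails.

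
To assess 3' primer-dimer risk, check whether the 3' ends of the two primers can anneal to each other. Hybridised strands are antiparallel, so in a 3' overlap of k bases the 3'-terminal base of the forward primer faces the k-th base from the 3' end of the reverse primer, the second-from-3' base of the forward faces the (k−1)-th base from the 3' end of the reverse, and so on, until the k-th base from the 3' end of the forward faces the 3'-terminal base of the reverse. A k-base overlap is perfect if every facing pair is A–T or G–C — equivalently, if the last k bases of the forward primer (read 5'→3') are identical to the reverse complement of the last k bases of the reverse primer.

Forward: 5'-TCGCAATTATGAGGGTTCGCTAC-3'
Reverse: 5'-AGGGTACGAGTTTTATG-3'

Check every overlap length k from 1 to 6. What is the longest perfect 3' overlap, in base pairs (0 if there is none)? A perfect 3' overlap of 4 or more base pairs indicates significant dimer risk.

Last 6 bases (5'→3') — forward …CGCTAC, reverse …TTTATG.
Reverse complement of the reverse primer's last 6 bases: CATAAA; its first k bases are the reverse complement of the reverse primer's last k bases, so a perfect k-base overlap needs the forward primer's last k bases to equal them.
Comparing (forward last k vs required): k=1: C vs C ✓; k=2: AC vs CA ✗; k=3: TAC vs CAT ✗; k=4: CTAC vs CATA ✗; k=5: GCTAC vs CATAA ✗; k=6: CGCTAC vs CATAAA ✗.
Only k = 1 is perfect, so the longest perfect 3' overlap is 1.

Longest perfect overlap: 1 complementary base pair; below the dimer-risk threshold (threshold 4).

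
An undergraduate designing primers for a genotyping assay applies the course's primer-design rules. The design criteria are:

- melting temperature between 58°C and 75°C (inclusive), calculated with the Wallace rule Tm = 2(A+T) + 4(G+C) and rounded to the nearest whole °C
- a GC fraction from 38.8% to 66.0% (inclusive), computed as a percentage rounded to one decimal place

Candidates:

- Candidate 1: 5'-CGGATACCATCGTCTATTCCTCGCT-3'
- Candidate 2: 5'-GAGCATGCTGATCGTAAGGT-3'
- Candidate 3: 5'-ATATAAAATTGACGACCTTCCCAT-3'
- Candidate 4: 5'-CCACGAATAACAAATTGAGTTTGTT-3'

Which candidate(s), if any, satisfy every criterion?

Candidate 2 only.

Candidate 1 (25 nt, A=4 T=8 G=4 C=9): Tm = 2·12 + 4·13 = 76°C, outside 58–75°C ✗; GC 13/25 = 52.0% ✓ — fails.
Candidate 2 (20 nt, A=5 T=5 G=7 C=3): Tm = 2·10 + 4·10 = 60°C ✓; GC 10/20 = 50.0% ✓ — passes.
Candidate 3 (24 nt, A=9 T=7 G=2 C=6): Tm = 2·16 + 4·8 = 64°C ✓; GC 8/24 = 33.3%, outside 38.8–66.0% ✗ — fails.
Candidate 4 (25 nt, A=9 T=8 G=4 C=4): Tm = 2·17 + 4·8 = 66°C ✓; GC 8/25 = 32.0%, outside 38.8–66.0% ✗ — fails.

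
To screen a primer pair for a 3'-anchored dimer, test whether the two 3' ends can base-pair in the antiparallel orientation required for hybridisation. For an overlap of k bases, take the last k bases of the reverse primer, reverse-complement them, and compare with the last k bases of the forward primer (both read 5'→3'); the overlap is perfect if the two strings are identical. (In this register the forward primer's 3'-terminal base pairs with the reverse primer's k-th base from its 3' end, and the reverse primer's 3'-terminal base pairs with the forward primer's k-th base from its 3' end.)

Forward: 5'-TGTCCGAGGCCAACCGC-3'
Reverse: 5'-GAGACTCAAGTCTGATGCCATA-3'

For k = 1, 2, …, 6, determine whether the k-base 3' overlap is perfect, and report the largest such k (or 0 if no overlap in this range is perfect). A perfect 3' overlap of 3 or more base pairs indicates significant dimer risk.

Last 6 bases (5'→3') — forward …AACCGC, reverse …GCCATA.
Reverse complement of the reverse primer's last 6 bases: TATGGC; its first k bases are the reverse complement of the reverse primer's last k bases, so a perfect k-base overlap needs the forward primer's last k bases to equal them.
Comparing (forward last k vs required): k=1: C vs T ✗; k=2: GC vs TA ✗; k=3: CGC vs TAT ✗; k=4: CCGC vs TATG ✗; k=5: ACCGC vs TATGG ✗; k=6: AACCGC vs TATGGC ✗.
No overlap length from 1 to 6 is perfect, so the longest perfect 3' overlap is 0.

Longest perfect overlap: 0 complementary base pairs; below the dimer-risk threshold (threshold 3).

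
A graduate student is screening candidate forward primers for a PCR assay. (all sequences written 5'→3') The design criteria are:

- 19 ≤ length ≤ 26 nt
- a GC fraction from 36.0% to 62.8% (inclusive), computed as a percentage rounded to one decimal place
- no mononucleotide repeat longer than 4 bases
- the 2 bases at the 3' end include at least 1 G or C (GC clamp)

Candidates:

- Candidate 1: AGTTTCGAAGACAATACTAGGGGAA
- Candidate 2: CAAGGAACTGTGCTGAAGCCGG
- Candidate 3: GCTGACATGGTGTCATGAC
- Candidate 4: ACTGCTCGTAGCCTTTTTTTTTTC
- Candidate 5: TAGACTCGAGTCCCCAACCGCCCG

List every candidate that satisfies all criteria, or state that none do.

Candidate 2 and Candidate 3.

Candidate 1 (25 nt, A=10 T=5 G=7 C=3): length 25 ✓; GC 10/25 = 40.0% ✓; longest run = 4 ✓; 3' end AA has 0 G/C, need ≥1 ✗ — fails.
Candidate 2 (22 nt, A=6 T=3 G=8 C=5): length 22 ✓; GC 13/22 = 59.1% ✓; longest run = 2 ✓; 3' end GG has 2 G/C ✓ — passes.
Candidate 3 (19 nt, A=4 T=5 G=6 C=4): length 19 ✓; GC 10/19 = 52.6% ✓; longest run = 2 ✓; 3' end AC has 1 G/C ✓ — passes.
Candidate 4 (24 nt, A=2 T=13 G=3 C=6): length 24 ✓; GC 9/24 = 37.5% ✓; longest run = 10, exceeds 4 ✗; 3' end TC has 1 G/C ✓ — fails.
Candidate 5 (24 nt, A=5 T=3 G=5 C=11): length 24 ✓; GC 16/24 = 66.7%, outside 36.0–62.8% ✗; longest run = 4 ✓; 3' end CG has 2 G/C ✓ — fails.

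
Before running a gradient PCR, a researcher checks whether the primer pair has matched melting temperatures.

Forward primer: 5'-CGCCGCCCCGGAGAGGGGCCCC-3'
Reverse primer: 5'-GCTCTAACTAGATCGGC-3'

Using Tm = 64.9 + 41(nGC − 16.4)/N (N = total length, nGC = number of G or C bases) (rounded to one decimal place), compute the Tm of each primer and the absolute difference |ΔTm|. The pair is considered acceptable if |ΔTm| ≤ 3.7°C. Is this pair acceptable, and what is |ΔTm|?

|ΔTm| = 24.5°C; the pair is not acceptable.

Forward: G+C = 20, N = 22 → Tm = 64.9 + 41·(20 − 16.4)/22 = 71.6°C.
Reverse: G+C = 9, N = 17 → Tm = 64.9 + 41·(9 − 16.4)/17 = 47.1°C.
|ΔTm| = |71.6 − 47.1| = 24.5°C, > 3.7°C.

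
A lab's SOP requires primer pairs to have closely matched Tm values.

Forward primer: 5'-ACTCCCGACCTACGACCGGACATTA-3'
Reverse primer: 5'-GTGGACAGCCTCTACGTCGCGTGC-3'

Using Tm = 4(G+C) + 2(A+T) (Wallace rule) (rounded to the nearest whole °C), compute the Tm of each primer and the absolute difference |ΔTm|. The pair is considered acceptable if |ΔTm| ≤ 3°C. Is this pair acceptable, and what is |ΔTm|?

Forward: A=7 T=4 G=4 C=10 → Tm = 2·11 + 4·14 = 78°C.
Reverse: A=3 T=5 G=8 C=8 → Tm = 2·8 + 4·16 = 80°C.
|ΔTm| = |78 − 80| = 2°C, ≤ 3°C.

|ΔTm| = 2°C; the pair is acceptable.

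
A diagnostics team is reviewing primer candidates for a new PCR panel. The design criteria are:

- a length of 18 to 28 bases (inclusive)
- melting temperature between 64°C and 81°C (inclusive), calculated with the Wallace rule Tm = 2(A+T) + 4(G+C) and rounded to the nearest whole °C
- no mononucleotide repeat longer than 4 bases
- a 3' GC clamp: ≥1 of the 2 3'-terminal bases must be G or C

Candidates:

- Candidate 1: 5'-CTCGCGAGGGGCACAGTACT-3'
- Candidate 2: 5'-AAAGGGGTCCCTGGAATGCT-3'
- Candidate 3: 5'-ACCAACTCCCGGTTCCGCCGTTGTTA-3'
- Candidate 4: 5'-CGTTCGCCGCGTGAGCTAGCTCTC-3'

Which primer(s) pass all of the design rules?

Candidate 1 (20 nt, A=4 T=3 G=7 C=6): length 20 ✓; Tm = 2·7 + 4·13 = 66°C ✓; longest run = 4 ✓; 3' end CT has 1 G/C ✓ — passes.
Candidate 2 (20 nt, A=5 T=4 G=7 C=4): length 20 ✓; Tm = 2·9 + 4·11 = 62°C, outside 64–81°C ✗; longest run = 4 ✓; 3' end CT has 1 G/C ✓ — fails.
Candidate 3 (26 nt, A=4 T=7 G=5 C=10): length 26 ✓; Tm = 2·11 + 4·15 = 82°C, outside 64–81°C ✗; longest run = 3 ✓; 3' end TA has 0 G/C, need ≥1 ✗ — fails.
Candidate 4 (24 nt, A=2 T=6 G=7 C=9): length 24 ✓; Tm = 2·8 + 4·16 = 80°C ✓; longest run = 2 ✓; 3' end TC has 1 G/C ✓ — passes.

Candidate 1 and Candidate 4.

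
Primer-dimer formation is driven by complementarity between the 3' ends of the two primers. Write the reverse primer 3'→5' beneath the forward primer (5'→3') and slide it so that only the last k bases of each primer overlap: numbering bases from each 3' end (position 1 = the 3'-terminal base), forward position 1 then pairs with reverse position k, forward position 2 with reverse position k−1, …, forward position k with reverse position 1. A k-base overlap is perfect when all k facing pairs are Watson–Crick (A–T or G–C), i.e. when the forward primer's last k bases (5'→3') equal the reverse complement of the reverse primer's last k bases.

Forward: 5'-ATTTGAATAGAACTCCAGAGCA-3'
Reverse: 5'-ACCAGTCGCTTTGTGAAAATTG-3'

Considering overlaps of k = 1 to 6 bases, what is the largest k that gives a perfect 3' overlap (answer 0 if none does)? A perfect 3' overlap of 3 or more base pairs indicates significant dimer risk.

Longest perfect overlap: 2 complementary base pairs; below the dimer-risk threshold (threshold 3).

Last 6 bases (5'→3') — forward …AGAGCA, reverse …AAATTG.
Reverse complement of the reverse primer's last 6 bases: CAATTT; its first k bases are the reverse complement of the reverse primer's last k bases, so a perfect k-base overlap needs the forward primer's last k bases to equal them.
Comparing (forward last k vs required): k=1: A vs C ✗; k=2: CA vs CA ✓; k=3: GCA vs CAA ✗; k=4: AGCA vs CAAT ✗; k=5: GAGCA vs CAATT ✗; k=6: AGAGCA vs CAATTT ✗.
Only k = 2 is perfect, so the longest perfect 3' overlap is 2.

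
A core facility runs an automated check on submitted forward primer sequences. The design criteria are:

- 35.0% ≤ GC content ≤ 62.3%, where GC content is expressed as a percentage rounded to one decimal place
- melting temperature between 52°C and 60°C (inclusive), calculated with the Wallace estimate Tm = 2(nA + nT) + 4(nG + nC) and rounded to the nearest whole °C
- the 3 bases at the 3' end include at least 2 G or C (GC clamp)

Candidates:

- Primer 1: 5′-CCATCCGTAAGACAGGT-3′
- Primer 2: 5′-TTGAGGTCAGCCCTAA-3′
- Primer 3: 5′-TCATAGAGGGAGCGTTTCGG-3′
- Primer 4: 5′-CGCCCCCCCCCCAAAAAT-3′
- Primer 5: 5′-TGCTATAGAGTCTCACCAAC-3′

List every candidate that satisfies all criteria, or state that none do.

Primer 1 only.

Primer 1 (17 nt, A=5 T=3 G=4 C=5): GC 9/17 = 52.9% ✓; Tm = 2·8 + 4·9 = 52°C ✓; 3' end GGT has 2 G/C ✓ — passes.
Primer 2 (16 nt, A=4 T=4 G=4 C=4): GC 8/16 = 50.0% ✓; Tm = 2·8 + 4·8 = 48°C, outside 52–60°C ✗; 3' end TAA has 0 G/C, need ≥2 ✗ — fails.
Primer 3 (20 nt, A=4 T=5 G=8 C=3): GC 11/20 = 55.0% ✓; Tm = 2·9 + 4·11 = 62°C, outside 52–60°C ✗; 3' end CGG has 3 G/C ✓ — fails.
Primer 4 (18 nt, A=5 T=1 G=1 C=11): GC 12/18 = 66.7%, outside 35.0–62.3% ✗; Tm = 2·6 + 4·12 = 60°C ✓; 3' end AAT has 0 G/C, need ≥2 ✗ — fails.
Primer 5 (20 nt, A=6 T=5 G=3 C=6): GC 9/20 = 45.0% ✓; Tm = 2·11 + 4·9 = 58°C ✓; 3' end AAC has 1 G/C, need ≥2 ✗ — fails.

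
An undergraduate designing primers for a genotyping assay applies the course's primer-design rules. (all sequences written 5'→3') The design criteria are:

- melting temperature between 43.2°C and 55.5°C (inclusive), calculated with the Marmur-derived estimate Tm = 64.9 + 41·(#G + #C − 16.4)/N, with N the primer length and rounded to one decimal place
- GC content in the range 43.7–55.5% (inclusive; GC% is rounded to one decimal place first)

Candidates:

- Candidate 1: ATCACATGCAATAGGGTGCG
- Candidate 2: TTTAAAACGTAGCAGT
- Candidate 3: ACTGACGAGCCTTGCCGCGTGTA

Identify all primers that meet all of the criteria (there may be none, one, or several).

Candidate 1 only.

Candidate 1 (20 nt, A=6 T=4 G=6 C=4): Tm = 64.9 + 41·(10 − 16.4)/20 = 51.8°C ✓; GC 10/20 = 50.0% ✓ — passes.
Candidate 2 (16 nt, A=6 T=5 G=3 C=2): Tm = 64.9 + 41·(5 − 16.4)/16 = 35.7°C, outside 43.2–55.5°C ✗; GC 5/16 = 31.3%, outside 43.7–55.5% ✗ — fails.
Candidate 3 (23 nt, A=4 T=5 G=7 C=7): Tm = 64.9 + 41·(14 − 16.4)/23 = 60.6°C, outside 43.2–55.5°C ✗; GC 14/23 = 60.9%, outside 43.7–55.5% ✗ — fails.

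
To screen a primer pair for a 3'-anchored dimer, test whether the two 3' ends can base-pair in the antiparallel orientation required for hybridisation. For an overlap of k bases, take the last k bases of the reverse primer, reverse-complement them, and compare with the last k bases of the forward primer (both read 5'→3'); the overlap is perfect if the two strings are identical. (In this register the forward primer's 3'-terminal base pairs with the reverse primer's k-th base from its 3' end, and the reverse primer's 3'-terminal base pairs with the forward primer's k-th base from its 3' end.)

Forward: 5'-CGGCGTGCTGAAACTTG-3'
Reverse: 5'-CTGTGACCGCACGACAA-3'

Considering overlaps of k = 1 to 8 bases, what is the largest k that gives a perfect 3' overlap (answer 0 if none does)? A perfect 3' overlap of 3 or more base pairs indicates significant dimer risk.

Last 8 bases (5'→3') — forward …GAAACTTG, reverse …CACGACAA.
Reverse complement of the reverse primer's last 8 bases: TTGTCGTG; its first k bases are the reverse complement of the reverse primer's last k bases, so a perfect k-base overlap needs the forward primer's last k bases to equal them.
Comparing (forward last k vs required): k=1: G vs T ✗; k=2: TG vs TT ✗; k=3: TTG vs TTG ✓; k=4: CTTG vs TTGT ✗; k=5: ACTTG vs TTGTC ✗; k=6: AACTTG vs TTGTCG ✗; k=7: AAACTTG vs TTGTCGT ✗; k=8: GAAACTTG vs TTGTCGTG ✗.
Only k = 3 is perfect, so the longest perfect 3' overlap is 3.

Longest perfect overlap: 3 complementary base pairs; significant dimer risk (threshold 3).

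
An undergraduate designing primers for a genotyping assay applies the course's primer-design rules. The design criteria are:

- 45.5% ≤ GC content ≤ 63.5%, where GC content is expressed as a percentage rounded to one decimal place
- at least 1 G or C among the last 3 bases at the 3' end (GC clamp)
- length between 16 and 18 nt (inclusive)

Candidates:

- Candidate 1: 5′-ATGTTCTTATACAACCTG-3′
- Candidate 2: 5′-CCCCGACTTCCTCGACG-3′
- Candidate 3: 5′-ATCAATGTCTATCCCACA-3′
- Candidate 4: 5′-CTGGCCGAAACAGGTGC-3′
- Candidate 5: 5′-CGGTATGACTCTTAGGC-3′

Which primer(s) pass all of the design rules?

Candidate 1 (18 nt, A=5 T=7 G=2 C=4): GC 6/18 = 33.3%, outside 45.5–63.5% ✗; 3' end CTG has 2 G/C ✓; length 18 ✓ — fails.
Candidate 2 (17 nt, A=2 T=3 G=3 C=9): GC 12/17 = 70.6%, outside 45.5–63.5% ✗; 3' end ACG has 2 G/C ✓; length 17 ✓ — fails.
Candidate 3 (18 nt, A=6 T=5 G=1 C=6): GC 7/18 = 38.9%, outside 45.5–63.5% ✗; 3' end ACA has 1 G/C ✓; length 18 ✓ — fails.
Candidate 4 (17 nt, A=4 T=2 G=6 C=5): GC 11/17 = 64.7%, outside 45.5–63.5% ✗; 3' end TGC has 2 G/C ✓; length 17 ✓ — fails.
Candidate 5 (17 nt, A=3 T=5 G=5 C=4): GC 9/17 = 52.9% ✓; 3' end GGC has 3 G/C ✓; length 17 ✓ — passes.

Candidate 5 only.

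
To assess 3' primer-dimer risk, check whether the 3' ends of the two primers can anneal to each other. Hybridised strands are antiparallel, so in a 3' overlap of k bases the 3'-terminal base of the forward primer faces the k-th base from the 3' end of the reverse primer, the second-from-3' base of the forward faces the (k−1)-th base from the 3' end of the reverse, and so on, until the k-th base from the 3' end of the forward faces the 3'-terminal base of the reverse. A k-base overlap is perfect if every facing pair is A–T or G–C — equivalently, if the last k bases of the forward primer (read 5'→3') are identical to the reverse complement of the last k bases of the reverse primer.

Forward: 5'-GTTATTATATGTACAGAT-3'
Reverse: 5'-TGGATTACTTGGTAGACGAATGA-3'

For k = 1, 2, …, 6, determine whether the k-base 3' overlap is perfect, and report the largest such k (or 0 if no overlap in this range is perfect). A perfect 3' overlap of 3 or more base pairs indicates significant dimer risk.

Last 6 bases (5'→3') — forward …ACAGAT, reverse …GAATGA.
Reverse complement of the reverse primer's last 6 bases: TCATTC; its first k bases are the reverse complement of the reverse primer's last k bases, so a perfect k-base overlap needs the forward primer's last k bases to equal them.
Comparing (forward last k vs required): k=1: T vs T ✓; k=2: AT vs TC ✗; k=3: GAT vs TCA ✗; k=4: AGAT vs TCAT ✗; k=5: CAGAT vs TCATT ✗; k=6: ACAGAT vs TCATTC ✗.
Only k = 1 is perfect, so the longest perfect 3' overlap is 1.

Longest perfect overlap: 1 complementary base pair; below the dimer-risk threshold (threshold 3).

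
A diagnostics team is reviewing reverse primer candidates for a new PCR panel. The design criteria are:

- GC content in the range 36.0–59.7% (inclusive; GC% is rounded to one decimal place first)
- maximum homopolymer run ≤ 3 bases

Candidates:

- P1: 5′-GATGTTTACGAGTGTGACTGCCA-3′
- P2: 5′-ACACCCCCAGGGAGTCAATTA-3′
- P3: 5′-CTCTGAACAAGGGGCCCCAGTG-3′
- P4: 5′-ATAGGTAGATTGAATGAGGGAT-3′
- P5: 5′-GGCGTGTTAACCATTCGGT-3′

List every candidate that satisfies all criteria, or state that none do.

P1 (23 nt, A=5 T=7 G=7 C=4): GC 11/23 = 47.8% ✓; longest run = 3 ✓ — passes.
P2 (21 nt, A=7 T=3 G=4 C=7): GC 11/21 = 52.4% ✓; longest run = 5, exceeds 3 ✗ — fails.
P3 (22 nt, A=5 T=3 G=7 C=7): GC 14/22 = 63.6%, outside 36.0–59.7% ✗; longest run = 4, exceeds 3 ✗ — fails.
P4 (22 nt, A=8 T=6 G=8 C=0): GC 8/22 = 36.4% ✓; longest run = 3 ✓ — passes.
P5 (19 nt, A=3 T=6 G=6 C=4): GC 10/19 = 52.6% ✓; longest run = 2 ✓ — passes.

P1, P4 and P5.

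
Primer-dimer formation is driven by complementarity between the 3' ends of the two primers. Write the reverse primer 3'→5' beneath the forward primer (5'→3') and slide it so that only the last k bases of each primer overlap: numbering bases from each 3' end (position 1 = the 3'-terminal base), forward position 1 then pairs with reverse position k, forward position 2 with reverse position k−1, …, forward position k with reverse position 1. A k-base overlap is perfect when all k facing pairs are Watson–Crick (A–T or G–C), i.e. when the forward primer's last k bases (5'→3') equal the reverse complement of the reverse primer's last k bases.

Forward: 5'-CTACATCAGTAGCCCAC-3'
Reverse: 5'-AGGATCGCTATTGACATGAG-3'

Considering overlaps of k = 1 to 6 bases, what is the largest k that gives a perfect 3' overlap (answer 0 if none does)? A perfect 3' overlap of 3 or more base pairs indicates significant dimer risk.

Last 6 bases (5'→3') — forward …GCCCAC, reverse …CATGAG.
Reverse complement of the reverse primer's last 6 bases: CTCATG; its first k bases are the reverse complement of the reverse primer's last k bases, so a perfect k-base overlap needs the forward primer's last k bases to equal them.
Comparing (forward last k vs required): k=1: C vs C ✓; k=2: AC vs CT ✗; k=3: CAC vs CTC ✗; k=4: CCAC vs CTCA ✗; k=5: CCCAC vs CTCAT ✗; k=6: GCCCAC vs CTCATG ✗.
Only k = 1 is perfect, so the longest perfect 3' overlap is 1.

Longest perfect overlap: 1 complementary base pair; below the dimer-risk threshold (threshold 3).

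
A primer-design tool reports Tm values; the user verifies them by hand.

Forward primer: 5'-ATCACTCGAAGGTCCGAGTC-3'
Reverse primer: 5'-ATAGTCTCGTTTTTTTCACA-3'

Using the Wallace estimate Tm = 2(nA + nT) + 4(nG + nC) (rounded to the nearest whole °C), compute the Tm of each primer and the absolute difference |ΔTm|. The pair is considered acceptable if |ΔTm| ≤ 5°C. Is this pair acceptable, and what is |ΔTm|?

|ΔTm| = 10°C; the pair is not acceptable.

Forward: A=5 T=4 G=5 C=6 → Tm = 2·9 + 4·11 = 62°C.
Reverse: A=4 T=10 G=2 C=4 → Tm = 2·14 + 4·6 = 52°C.
|ΔTm| = |62 − 52| = 10°C, > 5°C.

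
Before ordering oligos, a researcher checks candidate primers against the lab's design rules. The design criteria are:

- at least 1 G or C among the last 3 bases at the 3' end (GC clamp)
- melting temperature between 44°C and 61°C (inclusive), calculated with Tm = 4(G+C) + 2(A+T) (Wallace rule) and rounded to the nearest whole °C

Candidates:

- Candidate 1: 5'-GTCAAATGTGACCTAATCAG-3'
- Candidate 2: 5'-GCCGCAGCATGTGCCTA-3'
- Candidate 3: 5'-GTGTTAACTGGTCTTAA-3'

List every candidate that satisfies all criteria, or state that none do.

Candidate 1 (20 nt, A=7 T=5 G=4 C=4): 3' end CAG has 2 G/C ✓; Tm = 2·12 + 4·8 = 56°C ✓ — passes.
Candidate 2 (17 nt, A=3 T=3 G=5 C=6): 3' end CTA has 1 G/C ✓; Tm = 2·6 + 4·11 = 56°C ✓ — passes.
Candidate 3 (17 nt, A=4 T=7 G=4 C=2): 3' end TAA has 0 G/C, need ≥1 ✗; Tm = 2·11 + 4·6 = 46°C ✓ — fails.

Candidate 1 and Candidate 2.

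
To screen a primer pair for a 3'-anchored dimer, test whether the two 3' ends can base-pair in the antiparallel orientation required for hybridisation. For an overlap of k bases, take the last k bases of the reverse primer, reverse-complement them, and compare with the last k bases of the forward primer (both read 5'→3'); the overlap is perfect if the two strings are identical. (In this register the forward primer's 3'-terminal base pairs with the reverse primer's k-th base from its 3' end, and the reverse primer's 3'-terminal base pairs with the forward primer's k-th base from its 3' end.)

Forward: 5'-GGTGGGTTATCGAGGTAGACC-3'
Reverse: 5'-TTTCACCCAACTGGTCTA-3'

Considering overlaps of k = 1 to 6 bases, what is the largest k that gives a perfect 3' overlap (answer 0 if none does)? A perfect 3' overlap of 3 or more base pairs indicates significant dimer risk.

Longest perfect overlap: 6 complementary base pairs; significant dimer risk (threshold 3).

Last 6 bases (5'→3') — forward …TAGACC, reverse …GGTCTA.
Reverse complement of the reverse primer's last 6 bases: TAGACC; its first k bases are the reverse complement of the reverse primer's last k bases, so a perfect k-base overlap needs the forward primer's last k bases to equal them.
Comparing (forward last k vs required): k=1: C vs T ✗; k=2: CC vs TA ✗; k=3: ACC vs TAG ✗; k=4: GACC vs TAGA ✗; k=5: AGACC vs TAGAC ✗; k=6: TAGACC vs TAGACC ✓.
Only k = 6 is perfect, so the longest perfect 3' overlap is 6.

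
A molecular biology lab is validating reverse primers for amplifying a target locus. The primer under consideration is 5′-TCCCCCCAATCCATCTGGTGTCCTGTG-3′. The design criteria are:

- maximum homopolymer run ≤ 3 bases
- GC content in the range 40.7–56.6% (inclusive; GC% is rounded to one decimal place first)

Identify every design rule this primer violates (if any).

Fails: homopolymer run, GC content.

Base counts: A=3, T=8, G=5, C=11 (length 27).
homopolymer run: longest run = 6, exceeds 3 ✗
GC content: GC 16/27 = 59.3%, outside 40.7–56.6% ✗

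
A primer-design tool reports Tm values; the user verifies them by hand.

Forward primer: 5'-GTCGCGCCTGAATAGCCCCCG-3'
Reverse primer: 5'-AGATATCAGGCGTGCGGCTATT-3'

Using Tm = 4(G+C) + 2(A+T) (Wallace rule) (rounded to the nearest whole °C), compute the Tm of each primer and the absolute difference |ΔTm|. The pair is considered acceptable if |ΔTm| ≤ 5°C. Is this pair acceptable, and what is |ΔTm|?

|ΔTm| = 6°C; the pair is not acceptable.

Forward: A=3 T=3 G=6 C=9 → Tm = 2·6 + 4·15 = 72°C.
Reverse: A=5 T=6 G=7 C=4 → Tm = 2·11 + 4·11 = 66°C.
|ΔTm| = |72 − 66| = 6°C, > 5°C.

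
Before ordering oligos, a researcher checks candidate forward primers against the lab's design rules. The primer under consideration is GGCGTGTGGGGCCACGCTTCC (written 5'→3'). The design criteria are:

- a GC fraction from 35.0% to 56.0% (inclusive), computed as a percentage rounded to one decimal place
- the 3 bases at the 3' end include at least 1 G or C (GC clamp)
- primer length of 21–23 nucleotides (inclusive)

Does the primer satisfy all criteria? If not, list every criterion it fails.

Base counts: A=1, T=4, G=9, C=7 (length 21).
GC content: GC 16/21 = 76.2%, outside 35.0–56.0% ✗
GC clamp: 3' end TCC has 2 G/C ✓
length: length 21 ✓

Fails: GC content.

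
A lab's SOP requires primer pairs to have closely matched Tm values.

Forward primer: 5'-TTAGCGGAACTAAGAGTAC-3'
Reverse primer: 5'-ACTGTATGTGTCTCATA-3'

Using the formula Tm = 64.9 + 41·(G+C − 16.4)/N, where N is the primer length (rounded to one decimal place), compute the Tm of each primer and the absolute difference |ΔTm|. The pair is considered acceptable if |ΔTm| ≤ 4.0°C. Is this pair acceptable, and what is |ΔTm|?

Forward: G+C = 8, N = 19 → Tm = 64.9 + 41·(8 − 16.4)/19 = 46.8°C.
Reverse: G+C = 6, N = 17 → Tm = 64.9 + 41·(6 − 16.4)/17 = 39.8°C.
|ΔTm| = |46.8 − 39.8| = 7.0°C, > 4.0°C.

|ΔTm| = 7.0°C; the pair is not acceptable.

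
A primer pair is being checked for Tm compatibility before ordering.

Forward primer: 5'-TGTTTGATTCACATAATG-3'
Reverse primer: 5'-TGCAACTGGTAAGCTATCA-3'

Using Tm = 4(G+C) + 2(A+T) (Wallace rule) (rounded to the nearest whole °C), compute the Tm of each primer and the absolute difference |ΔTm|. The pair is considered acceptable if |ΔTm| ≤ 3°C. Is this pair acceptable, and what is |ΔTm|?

|ΔTm| = 8°C; the pair is not acceptable.

Forward: A=5 T=8 G=3 C=2 → Tm = 2·13 + 4·5 = 46°C.
Reverse: A=6 T=5 G=4 C=4 → Tm = 2·11 + 4·8 = 54°C.
|ΔTm| = |46 − 54| = 8°C, > 3°C.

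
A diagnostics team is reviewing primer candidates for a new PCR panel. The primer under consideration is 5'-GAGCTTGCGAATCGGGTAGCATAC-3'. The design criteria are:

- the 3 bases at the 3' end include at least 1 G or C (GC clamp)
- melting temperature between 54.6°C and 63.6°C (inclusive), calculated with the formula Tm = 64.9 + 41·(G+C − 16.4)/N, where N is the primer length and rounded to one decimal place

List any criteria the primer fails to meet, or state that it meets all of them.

Base counts: A=6, T=5, G=8, C=5 (length 24).
GC clamp: 3' end TAC has 1 G/C ✓
Tm: Tm = 64.9 + 41·(13 − 16.4)/24 = 59.1°C ✓

Meets all criteria.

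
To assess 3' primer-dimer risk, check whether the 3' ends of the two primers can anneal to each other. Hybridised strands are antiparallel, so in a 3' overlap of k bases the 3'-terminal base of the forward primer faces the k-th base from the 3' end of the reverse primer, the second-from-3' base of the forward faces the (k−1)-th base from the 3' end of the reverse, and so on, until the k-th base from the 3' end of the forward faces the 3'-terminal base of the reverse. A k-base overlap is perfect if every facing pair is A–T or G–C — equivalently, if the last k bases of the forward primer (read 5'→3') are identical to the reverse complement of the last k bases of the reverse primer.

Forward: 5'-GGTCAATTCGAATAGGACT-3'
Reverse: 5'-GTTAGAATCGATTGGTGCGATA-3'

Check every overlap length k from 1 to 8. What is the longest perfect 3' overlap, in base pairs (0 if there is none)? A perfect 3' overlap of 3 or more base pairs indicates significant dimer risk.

Longest perfect overlap: 1 complementary base pair; below the dimer-risk threshold (threshold 3).

Last 8 bases (5'→3') — forward …ATAGGACT, reverse …GTGCGATA.
Reverse complement of the reverse primer's last 8 bases: TATCGCAC; its first k bases are the reverse complement of the reverse primer's last k bases, so a perfect k-base overlap needs the forward primer's last k bases to equal them.
Comparing (forward last k vs required): k=1: T vs T ✓; k=2: CT vs TA ✗; k=3: ACT vs TAT ✗; k=4: GACT vs TATC ✗; k=5: GGACT vs TATCG ✗; k=6: AGGACT vs TATCGC ✗; k=7: TAGGACT vs TATCGCA ✗; k=8: ATAGGACT vs TATCGCAC ✗.
Only k = 1 is perfect, so the longest perfect 3' overlap is 1.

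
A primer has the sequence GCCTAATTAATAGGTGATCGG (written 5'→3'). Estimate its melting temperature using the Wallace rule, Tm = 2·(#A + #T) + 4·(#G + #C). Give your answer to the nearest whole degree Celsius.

Base counts: A=6, T=6, G=6, C=3 (length 21).
Tm = 2·(6+6) + 4·(6+3) = 2·12 + 4·9 = 24 + 36 = 60°C.

60°C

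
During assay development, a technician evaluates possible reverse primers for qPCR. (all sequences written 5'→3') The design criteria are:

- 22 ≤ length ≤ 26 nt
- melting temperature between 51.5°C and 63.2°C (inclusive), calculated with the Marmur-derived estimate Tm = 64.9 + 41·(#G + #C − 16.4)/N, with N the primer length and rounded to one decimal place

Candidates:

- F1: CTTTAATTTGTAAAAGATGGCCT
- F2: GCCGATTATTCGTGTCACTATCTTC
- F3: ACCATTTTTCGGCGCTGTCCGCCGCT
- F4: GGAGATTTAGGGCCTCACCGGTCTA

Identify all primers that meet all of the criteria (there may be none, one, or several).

F1 (23 nt, A=7 T=9 G=4 C=3): length 23 ✓; Tm = 64.9 + 41·(7 − 16.4)/23 = 48.1°C, outside 51.5–63.2°C ✗ — fails.
F2 (25 nt, A=4 T=10 G=4 C=7): length 25 ✓; Tm = 64.9 + 41·(11 − 16.4)/25 = 56.0°C ✓ — passes.
F3 (26 nt, A=2 T=8 G=6 C=10): length 26 ✓; Tm = 64.9 + 41·(16 − 16.4)/26 = 64.3°C, outside 51.5–63.2°C ✗ — fails.
F4 (25 nt, A=5 T=6 G=8 C=6): length 25 ✓; Tm = 64.9 + 41·(14 − 16.4)/25 = 61.0°C ✓ — passes.

F2 and F4.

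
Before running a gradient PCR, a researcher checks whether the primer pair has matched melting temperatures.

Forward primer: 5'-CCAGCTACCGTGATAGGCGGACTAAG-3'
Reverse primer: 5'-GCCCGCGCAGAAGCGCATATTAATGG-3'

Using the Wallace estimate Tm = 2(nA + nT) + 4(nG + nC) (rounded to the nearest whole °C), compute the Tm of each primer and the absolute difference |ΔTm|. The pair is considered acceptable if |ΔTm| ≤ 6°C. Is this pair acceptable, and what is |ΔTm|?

|ΔTm| = 0°C; the pair is acceptable.

Forward: A=7 T=4 G=8 C=7 → Tm = 2·11 + 4·15 = 82°C.
Reverse: A=7 T=4 G=8 C=7 → Tm = 2·11 + 4·15 = 82°C.
|ΔTm| = |82 − 82| = 0°C, ≤ 6°C.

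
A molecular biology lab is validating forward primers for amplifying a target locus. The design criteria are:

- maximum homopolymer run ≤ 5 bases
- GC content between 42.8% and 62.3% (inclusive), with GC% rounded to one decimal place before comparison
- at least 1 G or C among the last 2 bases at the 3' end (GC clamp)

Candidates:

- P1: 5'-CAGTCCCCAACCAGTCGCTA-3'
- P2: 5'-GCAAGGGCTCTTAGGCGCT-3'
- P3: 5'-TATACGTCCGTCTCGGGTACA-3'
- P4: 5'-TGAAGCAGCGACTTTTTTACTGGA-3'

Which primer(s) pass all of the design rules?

P3 only.

P1 (20 nt, A=5 T=3 G=3 C=9): longest run = 4 ✓; GC 12/20 = 60.0% ✓; 3' end TA has 0 G/C, need ≥1 ✗ — fails.
P2 (19 nt, A=3 T=4 G=7 C=5): longest run = 3 ✓; GC 12/19 = 63.2%, outside 42.8–62.3% ✗; 3' end CT has 1 G/C ✓ — fails.
P3 (21 nt, A=4 T=6 G=5 C=6): longest run = 3 ✓; GC 11/21 = 52.4% ✓; 3' end CA has 1 G/C ✓ — passes.
P4 (24 nt, A=6 T=8 G=6 C=4): longest run = 6, exceeds 5 ✗; GC 10/24 = 41.7%, outside 42.8–62.3% ✗; 3' end GA has 1 G/C ✓ — fails.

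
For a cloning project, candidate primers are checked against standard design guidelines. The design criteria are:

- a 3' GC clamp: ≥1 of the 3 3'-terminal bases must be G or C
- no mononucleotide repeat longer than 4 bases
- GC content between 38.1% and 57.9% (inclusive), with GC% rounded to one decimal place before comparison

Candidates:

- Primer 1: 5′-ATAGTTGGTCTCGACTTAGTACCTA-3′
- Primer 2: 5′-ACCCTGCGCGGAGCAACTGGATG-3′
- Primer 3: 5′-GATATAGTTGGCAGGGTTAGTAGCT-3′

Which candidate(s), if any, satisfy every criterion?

Primer 1 and Primer 3.

Primer 1 (25 nt, A=6 T=9 G=5 C=5): 3' end CTA has 1 G/C ✓; longest run = 2 ✓; GC 10/25 = 40.0% ✓ — passes.
Primer 2 (23 nt, A=5 T=3 G=8 C=7): 3' end ATG has 1 G/C ✓; longest run = 3 ✓; GC 15/23 = 65.2%, outside 38.1–57.9% ✗ — fails.
Primer 3 (25 nt, A=6 T=8 G=9 C=2): 3' end GCT has 2 G/C ✓; longest run = 3 ✓; GC 11/25 = 44.0% ✓ — passes.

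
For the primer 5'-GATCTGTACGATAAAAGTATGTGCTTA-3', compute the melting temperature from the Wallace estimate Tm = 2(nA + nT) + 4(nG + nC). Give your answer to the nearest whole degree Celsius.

72°C

Base counts: A=9, T=9, G=6, C=3 (length 27).
Tm = 2·(9+9) + 4·(6+3) = 2·18 + 4·9 = 36 + 36 = 72°C.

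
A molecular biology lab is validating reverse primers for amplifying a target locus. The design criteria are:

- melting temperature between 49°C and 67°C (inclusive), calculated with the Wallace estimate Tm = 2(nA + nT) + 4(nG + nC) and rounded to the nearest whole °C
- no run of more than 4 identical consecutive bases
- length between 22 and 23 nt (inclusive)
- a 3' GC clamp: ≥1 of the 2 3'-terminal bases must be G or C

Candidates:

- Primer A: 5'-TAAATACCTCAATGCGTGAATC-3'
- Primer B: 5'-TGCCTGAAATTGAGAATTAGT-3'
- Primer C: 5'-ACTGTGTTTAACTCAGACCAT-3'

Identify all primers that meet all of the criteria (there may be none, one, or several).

Primer A only.

Primer A (22 nt, A=8 T=6 G=3 C=5): Tm = 2·14 + 4·8 = 60°C ✓; longest run = 3 ✓; length 22 ✓; 3' end TC has 1 G/C ✓ — passes.
Primer B (21 nt, A=7 T=7 G=5 C=2): Tm = 2·14 + 4·7 = 56°C ✓; longest run = 3 ✓; length 21, outside 22–23 ✗; 3' end GT has 1 G/C ✓ — fails.
Primer C (21 nt, A=6 T=7 G=3 C=5): Tm = 2·13 + 4·8 = 58°C ✓; longest run = 3 ✓; length 21, outside 22–23 ✗; 3' end AT has 0 G/C, need ≥1 ✗ — fails.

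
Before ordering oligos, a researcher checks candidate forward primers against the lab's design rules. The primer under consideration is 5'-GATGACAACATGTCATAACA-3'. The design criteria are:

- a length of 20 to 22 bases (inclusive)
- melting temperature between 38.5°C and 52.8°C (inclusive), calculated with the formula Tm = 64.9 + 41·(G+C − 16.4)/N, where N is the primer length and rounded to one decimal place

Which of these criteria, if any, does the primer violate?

Base counts: A=9, T=4, G=3, C=4 (length 20).
length: length 20 ✓
Tm: Tm = 64.9 + 41·(7 − 16.4)/20 = 45.6°C ✓

Meets all criteria.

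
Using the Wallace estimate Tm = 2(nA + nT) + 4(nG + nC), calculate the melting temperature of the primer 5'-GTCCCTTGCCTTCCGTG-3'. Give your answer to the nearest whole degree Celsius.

Base counts: A=0, T=6, G=4, C=7 (length 17).
Tm = 2·(0+6) + 4·(4+7) = 2·6 + 4·11 = 12 + 44 = 56°C.

56°C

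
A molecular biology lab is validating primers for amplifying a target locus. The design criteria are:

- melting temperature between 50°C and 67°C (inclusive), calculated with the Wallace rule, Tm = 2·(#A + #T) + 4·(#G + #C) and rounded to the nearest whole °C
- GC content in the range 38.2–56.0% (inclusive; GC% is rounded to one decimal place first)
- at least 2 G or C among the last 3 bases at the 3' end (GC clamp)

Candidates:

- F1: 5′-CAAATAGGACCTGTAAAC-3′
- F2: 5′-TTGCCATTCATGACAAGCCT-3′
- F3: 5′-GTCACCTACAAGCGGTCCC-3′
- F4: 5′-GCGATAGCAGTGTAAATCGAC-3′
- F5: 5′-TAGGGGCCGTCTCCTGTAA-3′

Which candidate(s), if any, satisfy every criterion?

F1 (18 nt, A=8 T=3 G=3 C=4): Tm = 2·11 + 4·7 = 50°C ✓; GC 7/18 = 38.9% ✓; 3' end AAC has 1 G/C, need ≥2 ✗ — fails.
F2 (20 nt, A=5 T=6 G=3 C=6): Tm = 2·11 + 4·9 = 58°C ✓; GC 9/20 = 45.0% ✓; 3' end CCT has 2 G/C ✓ — passes.
F3 (19 nt, A=4 T=3 G=4 C=8): Tm = 2·7 + 4·12 = 62°C ✓; GC 12/19 = 63.2%, outside 38.2–56.0% ✗; 3' end CCC has 3 G/C ✓ — fails.
F4 (21 nt, A=7 T=4 G=6 C=4): Tm = 2·11 + 4·10 = 62°C ✓; GC 10/21 = 47.6% ✓; 3' end GAC has 2 G/C ✓ — passes.
F5 (19 nt, A=3 T=5 G=6 C=5): Tm = 2·8 + 4·11 = 60°C ✓; GC 11/19 = 57.9%, outside 38.2–56.0% ✗; 3' end TAA has 0 G/C, need ≥2 ✗ — fails.

F2 and F4.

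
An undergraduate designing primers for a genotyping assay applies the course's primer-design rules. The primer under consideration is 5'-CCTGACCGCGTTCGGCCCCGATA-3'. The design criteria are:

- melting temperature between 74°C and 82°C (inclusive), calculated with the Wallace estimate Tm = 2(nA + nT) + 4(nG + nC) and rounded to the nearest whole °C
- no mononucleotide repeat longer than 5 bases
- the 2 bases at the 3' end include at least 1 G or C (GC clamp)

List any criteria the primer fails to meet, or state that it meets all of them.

Fails: GC clamp.

Base counts: A=3, T=4, G=6, C=10 (length 23).
Tm: Tm = 2·7 + 4·16 = 78°C ✓
homopolymer run: longest run = 4 ✓
GC clamp: 3' end TA has 0 G/C, need ≥1 ✗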